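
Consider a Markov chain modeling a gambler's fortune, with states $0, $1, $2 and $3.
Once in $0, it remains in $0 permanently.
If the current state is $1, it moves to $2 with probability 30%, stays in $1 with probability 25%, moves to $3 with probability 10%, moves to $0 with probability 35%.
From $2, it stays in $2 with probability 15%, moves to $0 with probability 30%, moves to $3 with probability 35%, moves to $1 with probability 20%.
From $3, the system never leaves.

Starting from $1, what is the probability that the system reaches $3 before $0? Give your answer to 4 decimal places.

0.3290

Let h(s) be the probability of absorption at $3 starting from transient state s. Then h($3) = 1 and h($0) = 0. By first-step analysis:
h($1) = 0.35·0 + 0.25·h($1) + 0.3·h($2) + 0.1·1
h($2) = 0.3·0 + 0.2·h($1) + 0.15·h($2) + 0.35·1
Solving: h($1) = 0.3290, h($2) = 0.4892.
Starting from $1, the probability is 0.3290.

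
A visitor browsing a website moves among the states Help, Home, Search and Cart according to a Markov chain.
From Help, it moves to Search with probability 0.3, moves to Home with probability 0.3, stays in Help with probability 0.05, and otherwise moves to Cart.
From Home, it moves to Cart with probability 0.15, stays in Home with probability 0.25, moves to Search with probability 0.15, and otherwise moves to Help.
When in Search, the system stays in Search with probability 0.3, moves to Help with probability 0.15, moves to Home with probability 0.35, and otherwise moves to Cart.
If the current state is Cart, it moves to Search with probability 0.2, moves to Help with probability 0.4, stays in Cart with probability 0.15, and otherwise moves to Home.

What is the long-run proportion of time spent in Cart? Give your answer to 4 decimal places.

Let the stationary distribution be π with π = πP and π_1 + π_2 + π_3 + π_4 = 1.
π_1 = 0.05·π_1 + 0.45·π_2 + 0.15·π_3 + 0.4·π_4
π_2 = 0.3·π_1 + 0.25·π_2 + 0.35·π_3 + 0.25·π_4
π_3 = 0.3·π_1 + 0.15·π_2 + 0.3·π_3 + 0.2·π_4
Solving with the normalization constraint gives π = (0.2633, 0.2867, 0.2355, 0.2144).
So the stationary probability of Cart is 0.2144.

0.2144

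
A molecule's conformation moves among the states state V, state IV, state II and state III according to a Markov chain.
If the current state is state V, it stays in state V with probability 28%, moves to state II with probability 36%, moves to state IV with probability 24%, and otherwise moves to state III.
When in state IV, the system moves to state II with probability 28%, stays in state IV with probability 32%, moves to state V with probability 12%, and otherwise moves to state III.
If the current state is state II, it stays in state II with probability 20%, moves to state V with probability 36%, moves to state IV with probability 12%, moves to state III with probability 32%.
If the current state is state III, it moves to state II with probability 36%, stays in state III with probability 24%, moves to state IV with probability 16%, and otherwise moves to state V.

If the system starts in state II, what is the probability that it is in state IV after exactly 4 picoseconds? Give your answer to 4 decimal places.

0.2015

Propagate the distribution vector 4 picoseconds from state II.
After 0 picoseconds: (0.0000, 0.0000, 1.0000, 0.0000)
After 1 picosecond: (0.3600, 0.1200, 0.2000, 0.3200)
After 2 picoseconds: (0.2640, 0.2000, 0.3184, 0.2176)
After 3 picoseconds: (0.2648, 0.2004, 0.2931, 0.2418)
After 4 picoseconds: (0.2617, 0.2015, 0.2971, 0.2397)
P(in state IV after 4 picoseconds) = 0.2015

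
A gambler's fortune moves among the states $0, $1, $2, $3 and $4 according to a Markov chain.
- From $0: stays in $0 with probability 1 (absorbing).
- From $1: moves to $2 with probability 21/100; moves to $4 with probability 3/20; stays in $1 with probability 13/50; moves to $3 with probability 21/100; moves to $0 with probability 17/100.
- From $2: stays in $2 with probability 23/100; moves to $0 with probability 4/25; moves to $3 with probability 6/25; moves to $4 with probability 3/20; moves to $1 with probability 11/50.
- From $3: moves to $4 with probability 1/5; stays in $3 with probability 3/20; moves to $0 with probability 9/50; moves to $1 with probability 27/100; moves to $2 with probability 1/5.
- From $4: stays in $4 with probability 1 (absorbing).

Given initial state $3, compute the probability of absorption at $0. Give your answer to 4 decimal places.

0.4951

Let h(s) be the probability of absorption at $0 starting from transient state s. Then h($0) = 1 and h($4) = 0. By first-step analysis:
h($1) = 0.17·1 + 0.26·h($1) + 0.21·h($2) + 0.21·h($3) + 0.15·0
h($2) = 0.16·1 + 0.22·h($1) + 0.23·h($2) + 0.24·h($3) + 0.15·0
h($3) = 0.18·1 + 0.27·h($1) + 0.2·h($2) + 0.15·h($3) + 0.2·0
Solving: h($1) = 0.5147, h($2) = 0.5092, h($3) = 0.4951.
Starting from $3, the probability is 0.4951.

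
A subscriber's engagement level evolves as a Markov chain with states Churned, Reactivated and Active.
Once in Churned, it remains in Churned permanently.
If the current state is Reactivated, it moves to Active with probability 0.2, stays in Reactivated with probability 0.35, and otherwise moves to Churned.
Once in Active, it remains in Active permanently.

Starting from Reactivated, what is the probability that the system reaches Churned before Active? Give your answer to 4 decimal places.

Let h(s) be the probability of absorption at Churned starting from transient state s. Then h(Churned) = 1 and h(Active) = 0. By first-step analysis:
h(Reactivated) = 0.45·1 + 0.35·h(Reactivated) + 0.2·0
Solving: h(Reactivated) = 0.6923.
Starting from Reactivated, the probability is 0.6923.

0.6923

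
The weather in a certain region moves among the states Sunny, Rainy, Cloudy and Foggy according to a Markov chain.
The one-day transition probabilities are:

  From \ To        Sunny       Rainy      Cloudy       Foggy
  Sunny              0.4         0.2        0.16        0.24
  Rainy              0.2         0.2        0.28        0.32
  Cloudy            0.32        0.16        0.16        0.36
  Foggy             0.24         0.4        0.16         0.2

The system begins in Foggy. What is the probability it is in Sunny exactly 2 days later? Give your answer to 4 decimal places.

Propagate the distribution vector 2 days from Foggy.
After 0 days: (0.0000, 0.0000, 0.0000, 1.0000)
After 1 day: (0.2400, 0.4000, 0.1600, 0.2000)
After 2 days: (0.2752, 0.2336, 0.2080, 0.2832)
P(in Sunny after 2 days) = 0.2752

0.2752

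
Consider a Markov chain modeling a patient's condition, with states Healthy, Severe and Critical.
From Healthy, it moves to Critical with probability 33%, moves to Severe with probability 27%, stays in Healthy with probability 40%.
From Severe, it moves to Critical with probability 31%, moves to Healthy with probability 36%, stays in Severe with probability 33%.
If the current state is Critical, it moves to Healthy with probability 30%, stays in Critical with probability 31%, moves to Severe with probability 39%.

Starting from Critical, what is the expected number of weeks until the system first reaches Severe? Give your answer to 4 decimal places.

Let t(s) be the expected number of weeks to first reach Severe from state s, with t(Severe) = 0. Conditioning on the first week:
t(Healthy) = 1 + 0.4·t(Healthy) + 0.33·t(Critical)
t(Critical) = 1 + 0.3·t(Healthy) + 0.31·t(Critical)
Solving: t(Healthy) = 3.2381, t(Critical) = 2.8571.
Expected weeks from Critical to Severe: 2.8571.

2.8571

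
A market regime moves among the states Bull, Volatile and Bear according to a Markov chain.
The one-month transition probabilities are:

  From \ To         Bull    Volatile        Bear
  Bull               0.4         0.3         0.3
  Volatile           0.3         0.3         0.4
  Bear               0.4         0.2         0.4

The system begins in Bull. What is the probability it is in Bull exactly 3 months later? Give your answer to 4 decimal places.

Propagate the distribution vector 3 months from Bull.
After 0 months: (1.0000, 0.0000, 0.0000)
After 1 month: (0.4000, 0.3000, 0.3000)
After 2 months: (0.3700, 0.2700, 0.3600)
After 3 months: (0.3730, 0.2640, 0.3630)
P(in Bull after 3 months) = 0.3730

0.3730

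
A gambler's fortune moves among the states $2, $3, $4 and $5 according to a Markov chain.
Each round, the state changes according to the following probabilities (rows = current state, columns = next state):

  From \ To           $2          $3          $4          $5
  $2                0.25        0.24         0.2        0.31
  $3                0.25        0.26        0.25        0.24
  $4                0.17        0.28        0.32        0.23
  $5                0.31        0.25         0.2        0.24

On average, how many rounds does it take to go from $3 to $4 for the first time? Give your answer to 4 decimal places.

4.4684

Let t(s) be the expected number of rounds to first reach $4 from state s, with t($4) = 0. Conditioning on the first round:
t($2) = 1 + 0.25·t($2) + 0.24·t($3) + 0.31·t($5)
t($3) = 1 + 0.25·t($2) + 0.26·t($3) + 0.24·t($5)
t($5) = 1 + 0.31·t($2) + 0.25·t($3) + 0.24·t($5)
Solving: t($2) = 4.7084, t($3) = 4.4684, t($5) = 4.7062.
Expected rounds from $3 to $4: 4.4684.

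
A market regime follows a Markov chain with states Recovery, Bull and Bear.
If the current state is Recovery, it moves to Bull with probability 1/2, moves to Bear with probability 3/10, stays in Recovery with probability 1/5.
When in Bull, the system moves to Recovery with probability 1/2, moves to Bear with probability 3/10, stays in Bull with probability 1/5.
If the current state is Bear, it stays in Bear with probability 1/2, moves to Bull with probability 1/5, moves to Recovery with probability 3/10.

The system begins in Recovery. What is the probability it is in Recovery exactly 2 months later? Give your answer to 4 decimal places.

0.3800

Sum over the intermediate state after 1 month:
P = P(Recovery→Recovery)·P(Recovery→Recovery) + P(Recovery→Bull)·P(Bull→Recovery) + P(Recovery→Bear)·P(Bear→Recovery)
  = 0.2×0.2 + 0.5×0.5 + 0.3×0.3
  = 0.0400 + 0.2500 + 0.0900 = 0.3800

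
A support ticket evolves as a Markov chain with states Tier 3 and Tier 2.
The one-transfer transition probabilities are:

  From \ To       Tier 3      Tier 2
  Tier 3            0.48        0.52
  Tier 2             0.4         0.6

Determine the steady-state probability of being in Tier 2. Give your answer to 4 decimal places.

Let the stationary distribution be π with π = πP and π_1 + π_2 = 1.
π_1 = 0.48·π_1 + 0.4·π_2
Solving with the normalization constraint gives π = (0.4348, 0.5652).
So the stationary probability of Tier 2 is 0.5652.

0.5652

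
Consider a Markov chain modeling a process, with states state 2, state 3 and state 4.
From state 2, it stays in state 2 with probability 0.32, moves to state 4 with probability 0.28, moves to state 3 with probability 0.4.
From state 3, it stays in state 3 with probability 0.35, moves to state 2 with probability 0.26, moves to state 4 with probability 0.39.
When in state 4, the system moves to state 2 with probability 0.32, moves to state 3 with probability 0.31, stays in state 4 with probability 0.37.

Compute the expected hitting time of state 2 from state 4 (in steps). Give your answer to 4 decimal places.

3.3264

Let t(s) be the expected number of steps to first reach state 2 from state s, with t(state 2) = 0. Conditioning on the first step:
t(state 3) = 1 + 0.35·t(state 3) + 0.39·t(state 4)
t(state 4) = 1 + 0.31·t(state 3) + 0.37·t(state 4)
Solving: t(state 3) = 3.5343, t(state 4) = 3.3264.
Expected steps from state 4 to state 2: 3.3264.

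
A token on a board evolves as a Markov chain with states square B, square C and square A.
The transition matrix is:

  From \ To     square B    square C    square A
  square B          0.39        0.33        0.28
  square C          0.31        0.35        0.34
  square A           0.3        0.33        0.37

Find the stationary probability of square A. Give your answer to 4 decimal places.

0.3299

Let the stationary distribution be π with π = πP and π_1 + π_2 + π_3 = 1.
π_1 = 0.39·π_1 + 0.31·π_2 + 0.3·π_3
π_2 = 0.33·π_1 + 0.35·π_2 + 0.33·π_3
Solving with the normalization constraint gives π = (0.3334, 0.3367, 0.3299).
So the stationary probability of square A is 0.3299.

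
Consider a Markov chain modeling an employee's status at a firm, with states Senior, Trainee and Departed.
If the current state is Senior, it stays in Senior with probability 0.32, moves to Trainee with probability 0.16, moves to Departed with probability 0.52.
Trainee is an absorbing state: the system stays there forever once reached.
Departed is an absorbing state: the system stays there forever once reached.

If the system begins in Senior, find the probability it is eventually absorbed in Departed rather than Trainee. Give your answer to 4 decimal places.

Let h(s) be the probability of absorption at Departed starting from transient state s. Then h(Departed) = 1 and h(Trainee) = 0. By first-step analysis:
h(Senior) = 0.32·h(Senior) + 0.16·0 + 0.52·1
Solving: h(Senior) = 0.7647.
Starting from Senior, the probability is 0.7647.

0.7647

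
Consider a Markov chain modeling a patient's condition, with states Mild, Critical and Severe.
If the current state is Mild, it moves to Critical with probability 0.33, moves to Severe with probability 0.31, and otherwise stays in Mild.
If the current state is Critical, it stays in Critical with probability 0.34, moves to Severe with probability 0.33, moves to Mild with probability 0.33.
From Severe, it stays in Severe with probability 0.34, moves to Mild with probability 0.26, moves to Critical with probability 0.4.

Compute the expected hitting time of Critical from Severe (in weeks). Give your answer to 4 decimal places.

2.6331

Let t(s) be the expected number of weeks to first reach Critical from state s, with t(Critical) = 0. Conditioning on the first week:
t(Mild) = 1 + 0.36·t(Mild) + 0.31·t(Severe)
t(Severe) = 1 + 0.26·t(Mild) + 0.34·t(Severe)
Solving: t(Mild) = 2.8379, t(Severe) = 2.6331.
Expected weeks from Severe to Critical: 2.6331.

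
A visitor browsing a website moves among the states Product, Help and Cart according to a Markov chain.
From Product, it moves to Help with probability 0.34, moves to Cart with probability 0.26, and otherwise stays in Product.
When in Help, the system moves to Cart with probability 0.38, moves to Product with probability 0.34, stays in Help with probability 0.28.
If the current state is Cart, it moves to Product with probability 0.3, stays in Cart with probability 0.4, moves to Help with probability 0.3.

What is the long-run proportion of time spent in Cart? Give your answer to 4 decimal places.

0.3453

Let the stationary distribution be π with π = πP and π_1 + π_2 + π_3 = 1.
π_1 = 0.4·π_1 + 0.34·π_2 + 0.3·π_3
π_2 = 0.34·π_1 + 0.28·π_2 + 0.3·π_3
Solving with the normalization constraint gives π = (0.3470, 0.3077, 0.3453).
So the stationary probability of Cart is 0.3453.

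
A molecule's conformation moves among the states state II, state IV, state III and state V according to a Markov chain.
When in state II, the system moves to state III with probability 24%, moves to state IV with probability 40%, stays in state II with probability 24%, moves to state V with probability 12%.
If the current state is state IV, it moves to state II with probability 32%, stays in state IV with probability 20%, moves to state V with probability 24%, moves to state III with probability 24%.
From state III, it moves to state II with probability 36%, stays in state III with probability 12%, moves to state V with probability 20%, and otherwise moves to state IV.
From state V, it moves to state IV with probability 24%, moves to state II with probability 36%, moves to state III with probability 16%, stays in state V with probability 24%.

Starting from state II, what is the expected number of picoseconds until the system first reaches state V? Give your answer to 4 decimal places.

Let t(s) be the expected number of picoseconds to first reach state V from state s, with t(state V) = 0. Conditioning on the first picosecond:
t(state II) = 1 + 0.24·t(state II) + 0.4·t(state IV) + 0.24·t(state III)
t(state IV) = 1 + 0.32·t(state II) + 0.2·t(state IV) + 0.24·t(state III)
t(state III) = 1 + 0.36·t(state II) + 0.32·t(state IV) + 0.12·t(state III)
Solving: t(state II) = 5.7003, t(state IV) = 5.1303, t(state III) = 5.3339.
Expected picoseconds from state II to state V: 5.7003.

5.7003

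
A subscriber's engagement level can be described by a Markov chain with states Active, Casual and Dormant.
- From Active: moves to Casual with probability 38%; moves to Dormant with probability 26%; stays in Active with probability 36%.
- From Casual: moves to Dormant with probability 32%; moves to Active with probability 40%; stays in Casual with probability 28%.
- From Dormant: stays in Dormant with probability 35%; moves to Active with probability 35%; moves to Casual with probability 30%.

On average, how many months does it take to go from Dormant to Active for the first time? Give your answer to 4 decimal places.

2.7419

Let t(s) be the expected number of months to first reach Active from state s, with t(Active) = 0. Conditioning on the first month:
t(Casual) = 1 + 0.28·t(Casual) + 0.32·t(Dormant)
t(Dormant) = 1 + 0.3·t(Casual) + 0.35·t(Dormant)
Solving: t(Casual) = 2.6075, t(Dormant) = 2.7419.
Expected months from Dormant to Active: 2.7419.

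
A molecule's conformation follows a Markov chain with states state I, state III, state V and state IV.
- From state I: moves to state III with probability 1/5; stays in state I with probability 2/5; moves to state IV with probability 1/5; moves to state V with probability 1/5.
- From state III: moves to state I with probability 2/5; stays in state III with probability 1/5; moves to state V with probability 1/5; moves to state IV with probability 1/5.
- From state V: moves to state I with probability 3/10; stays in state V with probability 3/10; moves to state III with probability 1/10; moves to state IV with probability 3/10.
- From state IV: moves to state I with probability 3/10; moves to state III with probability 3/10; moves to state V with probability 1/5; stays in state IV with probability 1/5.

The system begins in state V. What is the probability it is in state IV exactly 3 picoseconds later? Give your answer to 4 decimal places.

0.2230

Propagate the distribution vector 3 picoseconds from state V.
After 0 picoseconds: (0.0000, 0.0000, 1.0000, 0.0000)
After 1 picosecond: (0.3000, 0.1000, 0.3000, 0.3000)
After 2 picoseconds: (0.3400, 0.2000, 0.2300, 0.2300)
After 3 picoseconds: (0.3540, 0.2000, 0.2230, 0.2230)
P(in state IV after 3 picoseconds) = 0.2230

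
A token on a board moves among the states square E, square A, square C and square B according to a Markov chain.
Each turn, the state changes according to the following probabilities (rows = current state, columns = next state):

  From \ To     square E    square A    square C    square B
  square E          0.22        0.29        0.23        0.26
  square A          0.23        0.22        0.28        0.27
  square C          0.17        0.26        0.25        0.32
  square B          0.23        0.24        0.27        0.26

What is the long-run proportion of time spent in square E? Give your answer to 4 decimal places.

Let the stationary distribution be π with π = πP and π_1 + π_2 + π_3 + π_4 = 1.
π_1 = 0.22·π_1 + 0.23·π_2 + 0.17·π_3 + 0.23·π_4
π_2 = 0.29·π_1 + 0.22·π_2 + 0.26·π_3 + 0.24·π_4
π_3 = 0.23·π_1 + 0.28·π_2 + 0.25·π_3 + 0.27·π_4
Solving with the normalization constraint gives π = (0.2123, 0.2508, 0.2588, 0.2780).
So the stationary probability of square E is 0.2123.

0.2123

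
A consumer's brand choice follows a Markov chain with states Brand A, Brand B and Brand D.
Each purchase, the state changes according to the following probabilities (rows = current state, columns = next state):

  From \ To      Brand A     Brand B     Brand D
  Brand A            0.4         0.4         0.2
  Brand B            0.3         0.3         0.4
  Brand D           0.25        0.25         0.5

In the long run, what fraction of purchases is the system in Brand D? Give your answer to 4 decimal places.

0.3750

Let the stationary distribution be π with π = πP and π_1 + π_2 + π_3 = 1.
π_1 = 0.4·π_1 + 0.3·π_2 + 0.25·π_3
π_2 = 0.4·π_1 + 0.3·π_2 + 0.25·π_3
Solving with the normalization constraint gives π = (0.3125, 0.3125, 0.3750).
So the stationary probability of Brand D is 0.3750.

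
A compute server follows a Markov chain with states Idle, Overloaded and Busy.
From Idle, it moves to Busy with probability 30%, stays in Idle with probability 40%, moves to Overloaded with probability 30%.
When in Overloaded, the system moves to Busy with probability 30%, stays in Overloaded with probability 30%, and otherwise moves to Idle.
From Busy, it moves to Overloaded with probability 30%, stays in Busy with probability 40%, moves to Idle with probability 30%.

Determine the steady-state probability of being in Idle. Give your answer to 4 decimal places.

0.3667

Let the stationary distribution be π with π = πP and π_1 + π_2 + π_3 = 1.
π_1 = 0.4·π_1 + 0.4·π_2 + 0.3·π_3
π_2 = 0.3·π_1 + 0.3·π_2 + 0.3·π_3
Solving with the normalization constraint gives π = (0.3667, 0.3000, 0.3333).
So the stationary probability of Idle is 0.3667.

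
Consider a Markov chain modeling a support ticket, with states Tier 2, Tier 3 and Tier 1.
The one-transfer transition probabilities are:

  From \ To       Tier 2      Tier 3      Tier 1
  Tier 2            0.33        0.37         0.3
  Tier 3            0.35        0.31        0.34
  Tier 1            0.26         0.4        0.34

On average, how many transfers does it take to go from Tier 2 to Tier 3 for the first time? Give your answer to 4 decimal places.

2.6359

Let t(s) be the expected number of transfers to first reach Tier 3 from state s, with t(Tier 3) = 0. Conditioning on the first transfer:
t(Tier 2) = 1 + 0.33·t(Tier 2) + 0.3·t(Tier 1)
t(Tier 1) = 1 + 0.26·t(Tier 2) + 0.34·t(Tier 1)
Solving: t(Tier 2) = 2.6359, t(Tier 1) = 2.5535.
Expected transfers from Tier 2 to Tier 3: 2.6359.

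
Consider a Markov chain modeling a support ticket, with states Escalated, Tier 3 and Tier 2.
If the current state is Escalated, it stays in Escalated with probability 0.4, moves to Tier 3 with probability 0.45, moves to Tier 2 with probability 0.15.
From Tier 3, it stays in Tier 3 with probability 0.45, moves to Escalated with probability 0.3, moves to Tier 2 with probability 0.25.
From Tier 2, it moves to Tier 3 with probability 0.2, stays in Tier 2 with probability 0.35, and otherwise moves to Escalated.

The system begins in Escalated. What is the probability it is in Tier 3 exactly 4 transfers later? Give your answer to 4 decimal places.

0.3909

Propagate the distribution vector 4 transfers from Escalated.
After 0 transfers: (1.0000, 0.0000, 0.0000)
After 1 transfer: (0.4000, 0.4500, 0.1500)
After 2 transfers: (0.3625, 0.4125, 0.2250)
After 3 transfers: (0.3700, 0.3938, 0.2363)
After 4 transfers: (0.3724, 0.3909, 0.2366)
P(in Tier 3 after 4 transfers) = 0.3909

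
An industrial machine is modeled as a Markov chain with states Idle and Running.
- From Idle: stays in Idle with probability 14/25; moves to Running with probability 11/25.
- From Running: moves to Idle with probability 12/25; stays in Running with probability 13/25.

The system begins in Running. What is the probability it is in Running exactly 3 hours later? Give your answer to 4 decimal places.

0.4785

Propagate the distribution vector 3 hours from Running.
After 0 hours: (0.0000, 1.0000)
After 1 hour: (0.4800, 0.5200)
After 2 hours: (0.5184, 0.4816)
After 3 hours: (0.5215, 0.4785)
P(in Running after 3 hours) = 0.4785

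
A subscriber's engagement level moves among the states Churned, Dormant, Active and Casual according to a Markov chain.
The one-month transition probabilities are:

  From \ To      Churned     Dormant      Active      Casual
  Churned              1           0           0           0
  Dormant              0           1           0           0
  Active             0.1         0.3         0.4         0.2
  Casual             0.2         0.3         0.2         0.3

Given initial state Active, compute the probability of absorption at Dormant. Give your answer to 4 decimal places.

Let h(s) be the probability of absorption at Dormant starting from transient state s. Then h(Dormant) = 1 and h(Churned) = 0. By first-step analysis:
h(Active) = 0.1·0 + 0.3·1 + 0.4·h(Active) + 0.2·h(Casual)
h(Casual) = 0.2·0 + 0.3·1 + 0.2·h(Active) + 0.3·h(Casual)
Solving: h(Active) = 0.7105, h(Casual) = 0.6316.
Starting from Active, the probability is 0.7105.

0.7105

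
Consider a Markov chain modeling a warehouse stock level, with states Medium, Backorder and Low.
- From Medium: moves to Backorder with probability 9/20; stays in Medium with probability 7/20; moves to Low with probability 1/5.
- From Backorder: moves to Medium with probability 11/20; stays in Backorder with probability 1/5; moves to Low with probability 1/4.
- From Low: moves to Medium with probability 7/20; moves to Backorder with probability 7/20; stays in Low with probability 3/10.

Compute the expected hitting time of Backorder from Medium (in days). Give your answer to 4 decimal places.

2.3377

Let t(s) be the expected number of days to first reach Backorder from state s, with t(Backorder) = 0. Conditioning on the first day:
t(Medium) = 1 + 0.35·t(Medium) + 0.2·t(Low)
t(Low) = 1 + 0.35·t(Medium) + 0.3·t(Low)
Solving: t(Medium) = 2.3377, t(Low) = 2.5974.
Expected days from Medium to Backorder: 2.3377.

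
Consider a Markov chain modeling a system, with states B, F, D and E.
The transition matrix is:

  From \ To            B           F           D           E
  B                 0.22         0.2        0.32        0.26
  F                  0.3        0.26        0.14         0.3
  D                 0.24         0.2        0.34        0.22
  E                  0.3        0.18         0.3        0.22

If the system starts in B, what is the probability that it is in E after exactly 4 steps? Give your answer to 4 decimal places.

Propagate the distribution vector 4 steps from B.
After 0 steps: (1.0000, 0.0000, 0.0000, 0.0000)
After 1 step: (0.2200, 0.2000, 0.3200, 0.2600)
After 2 steps: (0.2632, 0.2068, 0.2852, 0.2448)
After 3 steps: (0.2618, 0.2075, 0.2836, 0.2471)
After 4 steps: (0.2620, 0.2075, 0.2834, 0.2471)
P(in E after 4 steps) = 0.2471

0.2471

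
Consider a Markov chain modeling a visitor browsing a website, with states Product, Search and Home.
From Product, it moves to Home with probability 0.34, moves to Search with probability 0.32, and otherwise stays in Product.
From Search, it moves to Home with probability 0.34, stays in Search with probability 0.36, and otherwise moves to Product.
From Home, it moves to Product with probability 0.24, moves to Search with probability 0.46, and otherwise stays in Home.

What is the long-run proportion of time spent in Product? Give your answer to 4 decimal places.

Let the stationary distribution be π with π = πP and π_1 + π_2 + π_3 = 1.
π_1 = 0.34·π_1 + 0.3·π_2 + 0.24·π_3
π_2 = 0.32·π_1 + 0.36·π_2 + 0.46·π_3
Solving with the normalization constraint gives π = (0.2921, 0.3810, 0.3269).
So the stationary probability of Product is 0.2921.

0.2921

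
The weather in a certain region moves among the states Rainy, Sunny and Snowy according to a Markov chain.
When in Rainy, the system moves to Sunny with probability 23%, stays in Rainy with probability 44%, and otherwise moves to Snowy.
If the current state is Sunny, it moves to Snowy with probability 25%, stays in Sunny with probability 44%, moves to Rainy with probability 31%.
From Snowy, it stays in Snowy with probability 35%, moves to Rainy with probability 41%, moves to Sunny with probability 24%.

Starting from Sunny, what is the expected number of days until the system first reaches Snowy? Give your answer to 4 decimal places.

3.5906

Let t(s) be the expected number of days to first reach Snowy from state s, with t(Snowy) = 0. Conditioning on the first day:
t(Rainy) = 1 + 0.44·t(Rainy) + 0.23·t(Sunny)
t(Sunny) = 1 + 0.31·t(Rainy) + 0.44·t(Sunny)
Solving: t(Rainy) = 3.2604, t(Sunny) = 3.5906.
Expected days from Sunny to Snowy: 3.5906.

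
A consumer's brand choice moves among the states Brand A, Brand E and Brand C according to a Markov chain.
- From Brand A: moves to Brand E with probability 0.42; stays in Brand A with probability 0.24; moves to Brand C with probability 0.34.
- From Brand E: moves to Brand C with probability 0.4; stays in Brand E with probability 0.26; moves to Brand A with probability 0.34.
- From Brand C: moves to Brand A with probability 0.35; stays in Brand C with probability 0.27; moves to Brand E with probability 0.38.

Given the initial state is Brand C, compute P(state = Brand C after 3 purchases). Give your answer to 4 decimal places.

0.3368

Propagate the distribution vector 3 purchases from Brand C.
After 0 purchases: (0.0000, 0.0000, 1.0000)
After 1 purchase: (0.3500, 0.3800, 0.2700)
After 2 purchases: (0.3077, 0.3484, 0.3439)
After 3 purchases: (0.3127, 0.3505, 0.3368)
P(in Brand C after 3 purchases) = 0.3368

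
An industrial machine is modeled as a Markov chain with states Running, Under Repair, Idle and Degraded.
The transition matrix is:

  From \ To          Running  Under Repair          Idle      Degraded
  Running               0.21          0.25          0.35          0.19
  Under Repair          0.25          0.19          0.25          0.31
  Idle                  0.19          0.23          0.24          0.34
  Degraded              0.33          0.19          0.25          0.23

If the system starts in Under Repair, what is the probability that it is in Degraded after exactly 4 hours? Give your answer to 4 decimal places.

0.2674

Propagate the distribution vector 4 hours from Under Repair.
After 0 hours: (0.0000, 1.0000, 0.0000, 0.0000)
After 1 hour: (0.2500, 0.1900, 0.2500, 0.3100)
After 2 hours: (0.2498, 0.2150, 0.2725, 0.2627)
After 3 hours: (0.2447, 0.2159, 0.2723, 0.2672)
After 4 hours: (0.2453, 0.2156, 0.2717, 0.2674)
P(in Degraded after 4 hours) = 0.2674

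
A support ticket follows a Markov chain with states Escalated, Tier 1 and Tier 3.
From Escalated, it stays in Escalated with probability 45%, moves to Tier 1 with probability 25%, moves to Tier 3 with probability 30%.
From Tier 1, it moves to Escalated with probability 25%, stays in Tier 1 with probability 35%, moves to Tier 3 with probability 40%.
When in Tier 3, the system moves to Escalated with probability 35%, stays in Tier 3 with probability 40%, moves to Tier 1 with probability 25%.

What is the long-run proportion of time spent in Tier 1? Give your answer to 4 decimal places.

Let the stationary distribution be π with π = πP and π_1 + π_2 + π_3 = 1.
π_1 = 0.45·π_1 + 0.25·π_2 + 0.35·π_3
π_2 = 0.25·π_1 + 0.35·π_2 + 0.25·π_3
Solving with the normalization constraint gives π = (0.3580, 0.2778, 0.3642).
So the stationary probability of Tier 1 is 0.2778.

0.2778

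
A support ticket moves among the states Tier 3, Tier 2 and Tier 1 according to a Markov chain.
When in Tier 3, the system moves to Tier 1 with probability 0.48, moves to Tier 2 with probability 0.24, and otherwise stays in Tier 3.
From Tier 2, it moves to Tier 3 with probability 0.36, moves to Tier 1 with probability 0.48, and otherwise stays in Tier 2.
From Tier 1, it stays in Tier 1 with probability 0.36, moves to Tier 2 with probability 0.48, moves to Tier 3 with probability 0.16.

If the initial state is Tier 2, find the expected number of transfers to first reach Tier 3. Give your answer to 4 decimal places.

3.6458

Let t(s) be the expected number of transfers to first reach Tier 3 from state s, with t(Tier 3) = 0. Conditioning on the first transfer:
t(Tier 2) = 1 + 0.16·t(Tier 2) + 0.48·t(Tier 1)
t(Tier 1) = 1 + 0.48·t(Tier 2) + 0.36·t(Tier 1)
Solving: t(Tier 2) = 3.6458, t(Tier 1) = 4.2969.
Expected transfers from Tier 2 to Tier 3: 3.6458.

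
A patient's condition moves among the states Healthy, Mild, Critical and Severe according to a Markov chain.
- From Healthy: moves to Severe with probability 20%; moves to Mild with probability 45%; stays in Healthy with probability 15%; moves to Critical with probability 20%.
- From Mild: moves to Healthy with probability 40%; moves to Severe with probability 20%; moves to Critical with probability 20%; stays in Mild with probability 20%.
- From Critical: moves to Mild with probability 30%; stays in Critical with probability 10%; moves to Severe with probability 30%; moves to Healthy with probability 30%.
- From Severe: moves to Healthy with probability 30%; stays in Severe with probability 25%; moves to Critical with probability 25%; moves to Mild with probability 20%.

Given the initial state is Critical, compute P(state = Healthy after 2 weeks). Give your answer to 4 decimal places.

0.2850

Propagate the distribution vector 2 weeks from Critical.
After 0 weeks: (0.0000, 0.0000, 1.0000, 0.0000)
After 1 week: (0.3000, 0.3000, 0.1000, 0.3000)
After 2 weeks: (0.2850, 0.2850, 0.2050, 0.2250)
P(in Healthy after 2 weeks) = 0.2850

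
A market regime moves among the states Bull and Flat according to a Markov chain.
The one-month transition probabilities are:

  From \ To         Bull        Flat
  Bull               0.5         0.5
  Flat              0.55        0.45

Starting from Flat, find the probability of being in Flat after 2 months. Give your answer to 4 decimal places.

0.4775

Sum over the intermediate state after 1 month:
P = P(Flat→Bull)·P(Bull→Flat) + P(Flat→Flat)·P(Flat→Flat)
  = 0.55×0.5 + 0.45×0.45
  = 0.2750 + 0.2025 = 0.4775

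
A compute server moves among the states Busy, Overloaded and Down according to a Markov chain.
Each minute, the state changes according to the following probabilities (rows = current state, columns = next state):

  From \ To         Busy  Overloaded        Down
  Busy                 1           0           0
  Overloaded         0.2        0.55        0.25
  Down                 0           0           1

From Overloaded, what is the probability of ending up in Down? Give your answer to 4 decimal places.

0.5556

Let h(s) be the probability of absorption at Down starting from transient state s. Then h(Down) = 1 and h(Busy) = 0. By first-step analysis:
h(Overloaded) = 0.2·0 + 0.55·h(Overloaded) + 0.25·1
Solving: h(Overloaded) = 0.5556.
Starting from Overloaded, the probability is 0.5556.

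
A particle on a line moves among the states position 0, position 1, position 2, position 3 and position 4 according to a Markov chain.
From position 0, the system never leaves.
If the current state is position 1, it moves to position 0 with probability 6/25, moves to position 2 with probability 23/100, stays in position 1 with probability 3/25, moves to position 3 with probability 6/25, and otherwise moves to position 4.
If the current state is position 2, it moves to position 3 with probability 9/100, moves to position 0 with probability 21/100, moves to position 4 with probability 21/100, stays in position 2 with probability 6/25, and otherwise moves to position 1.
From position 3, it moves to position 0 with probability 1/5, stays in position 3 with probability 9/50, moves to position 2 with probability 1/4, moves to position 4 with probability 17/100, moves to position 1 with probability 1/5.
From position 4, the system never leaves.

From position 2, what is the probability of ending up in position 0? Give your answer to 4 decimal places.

Let h(s) be the probability of absorption at position 0 starting from transient state s. Then h(position 0) = 1 and h(position 4) = 0. By first-step analysis:
h(position 1) = 0.24·1 + 0.12·h(position 1) + 0.23·h(position 2) + 0.24·h(position 3) + 0.17·0
h(position 2) = 0.21·1 + 0.25·h(position 1) + 0.24·h(position 2) + 0.09·h(position 3) + 0.21·0
h(position 3) = 0.2·1 + 0.2·h(position 1) + 0.25·h(position 2) + 0.18·h(position 3) + 0.17·0
Solving: h(position 1) = 0.5565, h(position 2) = 0.5232, h(position 3) = 0.5392.
Starting from position 2, the probability is 0.5232.

0.5232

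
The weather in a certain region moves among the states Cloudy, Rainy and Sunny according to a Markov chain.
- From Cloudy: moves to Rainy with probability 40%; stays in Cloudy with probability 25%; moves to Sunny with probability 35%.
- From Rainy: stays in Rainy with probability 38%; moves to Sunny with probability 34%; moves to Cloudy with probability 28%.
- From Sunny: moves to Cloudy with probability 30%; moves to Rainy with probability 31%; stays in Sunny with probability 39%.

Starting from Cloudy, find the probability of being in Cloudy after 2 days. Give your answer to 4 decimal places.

Sum over the intermediate state after 1 day:
P = P(Cloudy→Cloudy)·P(Cloudy→Cloudy) + P(Cloudy→Rainy)·P(Rainy→Cloudy) + P(Cloudy→Sunny)·P(Sunny→Cloudy)
  = 0.25×0.25 + 0.4×0.28 + 0.35×0.3
  = 0.0625 + 0.1120 + 0.1050 = 0.2795

0.2795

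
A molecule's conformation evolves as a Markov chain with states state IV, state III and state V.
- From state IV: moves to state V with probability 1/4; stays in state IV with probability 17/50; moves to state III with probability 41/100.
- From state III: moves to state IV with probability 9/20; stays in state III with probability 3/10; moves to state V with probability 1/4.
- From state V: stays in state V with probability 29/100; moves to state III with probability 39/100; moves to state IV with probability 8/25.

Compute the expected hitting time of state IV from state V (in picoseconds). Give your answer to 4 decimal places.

2.7284

Let t(s) be the expected number of picoseconds to first reach state IV from state s, with t(state IV) = 0. Conditioning on the first picosecond:
t(state III) = 1 + 0.3·t(state III) + 0.25·t(state V)
t(state V) = 1 + 0.39·t(state III) + 0.29·t(state V)
Solving: t(state III) = 2.4030, t(state V) = 2.7284.
Expected picoseconds from state V to state IV: 2.7284.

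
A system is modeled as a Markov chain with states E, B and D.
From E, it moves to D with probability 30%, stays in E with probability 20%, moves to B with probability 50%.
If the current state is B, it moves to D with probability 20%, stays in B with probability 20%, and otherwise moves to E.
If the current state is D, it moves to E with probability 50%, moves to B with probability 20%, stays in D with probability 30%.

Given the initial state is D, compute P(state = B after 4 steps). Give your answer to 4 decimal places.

0.3272

Propagate the distribution vector 4 steps from D.
After 0 steps: (0.0000, 0.0000, 1.0000)
After 1 step: (0.5000, 0.2000, 0.3000)
After 2 steps: (0.3700, 0.3500, 0.2800)
After 3 steps: (0.4240, 0.3110, 0.2650)
After 4 steps: (0.4039, 0.3272, 0.2689)
P(in B after 4 steps) = 0.3272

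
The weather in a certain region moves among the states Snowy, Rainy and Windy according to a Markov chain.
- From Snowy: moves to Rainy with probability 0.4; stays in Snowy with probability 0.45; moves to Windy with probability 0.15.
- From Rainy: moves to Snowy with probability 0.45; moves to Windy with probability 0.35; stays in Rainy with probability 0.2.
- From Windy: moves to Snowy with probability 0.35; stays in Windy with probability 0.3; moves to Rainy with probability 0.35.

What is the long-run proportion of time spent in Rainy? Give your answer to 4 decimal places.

0.3228

Let the stationary distribution be π with π = πP and π_1 + π_2 + π_3 = 1.
π_1 = 0.45·π_1 + 0.45·π_2 + 0.35·π_3
π_2 = 0.4·π_1 + 0.2·π_2 + 0.35·π_3
Solving with the normalization constraint gives π = (0.4248, 0.3228, 0.2524).
So the stationary probability of Rainy is 0.3228.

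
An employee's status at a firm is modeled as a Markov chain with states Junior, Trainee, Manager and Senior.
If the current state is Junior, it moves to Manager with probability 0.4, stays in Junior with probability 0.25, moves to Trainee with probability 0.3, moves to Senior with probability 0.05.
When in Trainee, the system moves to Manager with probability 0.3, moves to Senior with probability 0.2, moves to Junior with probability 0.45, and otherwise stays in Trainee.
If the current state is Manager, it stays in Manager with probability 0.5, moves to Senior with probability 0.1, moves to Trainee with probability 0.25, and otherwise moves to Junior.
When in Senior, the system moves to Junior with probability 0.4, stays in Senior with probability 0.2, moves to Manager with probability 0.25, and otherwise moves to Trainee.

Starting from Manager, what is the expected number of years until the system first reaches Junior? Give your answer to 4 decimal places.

4.1249

Let t(s) be the expected number of years to first reach Junior from state s, with t(Junior) = 0. Conditioning on the first year:
t(Trainee) = 1 + 0.05·t(Trainee) + 0.3·t(Manager) + 0.2·t(Senior)
t(Manager) = 1 + 0.25·t(Trainee) + 0.5·t(Manager) + 0.1·t(Senior)
t(Senior) = 1 + 0.15·t(Trainee) + 0.25·t(Manager) + 0.2·t(Senior)
Solving: t(Trainee) = 3.0085, t(Manager) = 4.1249, t(Senior) = 3.1031.
Expected years from Manager to Junior: 4.1249.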